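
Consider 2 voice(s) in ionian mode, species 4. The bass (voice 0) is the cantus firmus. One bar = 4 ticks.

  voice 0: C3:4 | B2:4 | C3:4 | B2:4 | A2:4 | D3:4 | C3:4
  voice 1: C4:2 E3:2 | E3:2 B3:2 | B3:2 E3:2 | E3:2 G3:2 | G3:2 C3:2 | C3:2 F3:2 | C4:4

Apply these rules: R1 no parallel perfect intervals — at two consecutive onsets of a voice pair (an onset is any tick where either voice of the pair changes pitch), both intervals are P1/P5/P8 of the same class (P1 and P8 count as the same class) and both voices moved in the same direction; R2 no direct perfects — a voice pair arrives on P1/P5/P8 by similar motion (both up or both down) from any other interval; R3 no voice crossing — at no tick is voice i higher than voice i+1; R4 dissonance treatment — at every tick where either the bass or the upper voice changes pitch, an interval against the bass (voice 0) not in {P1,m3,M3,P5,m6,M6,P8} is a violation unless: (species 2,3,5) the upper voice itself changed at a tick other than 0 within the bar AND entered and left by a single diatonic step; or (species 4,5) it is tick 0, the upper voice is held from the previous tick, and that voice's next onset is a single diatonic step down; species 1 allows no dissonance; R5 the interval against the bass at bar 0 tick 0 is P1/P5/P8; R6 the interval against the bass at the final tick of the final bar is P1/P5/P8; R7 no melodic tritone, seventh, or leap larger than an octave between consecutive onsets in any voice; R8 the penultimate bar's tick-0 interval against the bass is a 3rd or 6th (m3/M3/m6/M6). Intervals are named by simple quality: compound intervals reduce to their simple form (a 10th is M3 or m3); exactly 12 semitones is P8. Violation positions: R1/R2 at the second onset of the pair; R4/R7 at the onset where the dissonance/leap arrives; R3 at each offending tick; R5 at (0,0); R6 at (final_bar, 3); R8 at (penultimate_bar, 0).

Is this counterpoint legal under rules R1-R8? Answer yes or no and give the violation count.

bar 0: v0=C3 v1=C4 (P8)
bar 1: v0=B2 v1=E3 (P4)
bar 2: v0=C3 v1=B3 (M7)
bar 3: v0=B2 v1=E3 (P4)
bar 4: v0=A2 v1=G3 (m7)
bar 5: v0=D3 v1=C3 (M2)
bar 6: v0=C3 v1=C4 (P8)
  R4 @ bar1.0: B2/E3 P4 untreated
  R4 @ bar2.0: C3/B3 M7 untreated
  R4 @ bar3.0: B2/E3 P4 untreated
  R4 @ bar4.0: A2/G3 m7 untreated
  R3 @ bar5.0: D3 above C3
  R4 @ bar5.0: D3/C3 M2 untreated
  R8 @ bar5.0: penult M2 not 3rd/6th
  R3 @ bar5.1: D3 above C3

No (8 violations)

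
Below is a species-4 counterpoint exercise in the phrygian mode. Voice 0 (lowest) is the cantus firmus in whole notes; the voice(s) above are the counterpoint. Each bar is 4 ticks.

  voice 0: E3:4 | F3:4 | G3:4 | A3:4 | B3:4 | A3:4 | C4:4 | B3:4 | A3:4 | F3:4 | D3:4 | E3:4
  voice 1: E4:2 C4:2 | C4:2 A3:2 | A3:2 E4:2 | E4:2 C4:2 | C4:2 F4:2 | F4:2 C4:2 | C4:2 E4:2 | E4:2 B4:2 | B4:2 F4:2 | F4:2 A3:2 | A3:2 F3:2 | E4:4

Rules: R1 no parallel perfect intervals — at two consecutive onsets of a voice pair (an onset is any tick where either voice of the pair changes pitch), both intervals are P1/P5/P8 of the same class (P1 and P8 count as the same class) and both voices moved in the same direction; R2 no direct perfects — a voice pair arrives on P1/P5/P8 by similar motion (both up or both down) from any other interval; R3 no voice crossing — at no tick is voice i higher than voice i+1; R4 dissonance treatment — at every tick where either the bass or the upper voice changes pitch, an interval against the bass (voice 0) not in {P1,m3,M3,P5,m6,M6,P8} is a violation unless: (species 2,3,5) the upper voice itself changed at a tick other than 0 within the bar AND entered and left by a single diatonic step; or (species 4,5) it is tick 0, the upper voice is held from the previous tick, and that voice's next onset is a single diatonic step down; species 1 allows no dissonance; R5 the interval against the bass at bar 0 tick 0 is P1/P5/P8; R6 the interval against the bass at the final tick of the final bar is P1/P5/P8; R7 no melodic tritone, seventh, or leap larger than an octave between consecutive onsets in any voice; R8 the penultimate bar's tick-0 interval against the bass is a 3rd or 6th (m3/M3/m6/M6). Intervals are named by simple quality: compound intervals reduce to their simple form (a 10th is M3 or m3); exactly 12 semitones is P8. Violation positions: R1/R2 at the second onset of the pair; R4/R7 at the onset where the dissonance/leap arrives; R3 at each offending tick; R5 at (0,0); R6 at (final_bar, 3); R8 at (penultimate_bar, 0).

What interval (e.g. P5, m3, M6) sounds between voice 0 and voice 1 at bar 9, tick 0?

P8

voice 0=F3 voice 1=F4 -> P8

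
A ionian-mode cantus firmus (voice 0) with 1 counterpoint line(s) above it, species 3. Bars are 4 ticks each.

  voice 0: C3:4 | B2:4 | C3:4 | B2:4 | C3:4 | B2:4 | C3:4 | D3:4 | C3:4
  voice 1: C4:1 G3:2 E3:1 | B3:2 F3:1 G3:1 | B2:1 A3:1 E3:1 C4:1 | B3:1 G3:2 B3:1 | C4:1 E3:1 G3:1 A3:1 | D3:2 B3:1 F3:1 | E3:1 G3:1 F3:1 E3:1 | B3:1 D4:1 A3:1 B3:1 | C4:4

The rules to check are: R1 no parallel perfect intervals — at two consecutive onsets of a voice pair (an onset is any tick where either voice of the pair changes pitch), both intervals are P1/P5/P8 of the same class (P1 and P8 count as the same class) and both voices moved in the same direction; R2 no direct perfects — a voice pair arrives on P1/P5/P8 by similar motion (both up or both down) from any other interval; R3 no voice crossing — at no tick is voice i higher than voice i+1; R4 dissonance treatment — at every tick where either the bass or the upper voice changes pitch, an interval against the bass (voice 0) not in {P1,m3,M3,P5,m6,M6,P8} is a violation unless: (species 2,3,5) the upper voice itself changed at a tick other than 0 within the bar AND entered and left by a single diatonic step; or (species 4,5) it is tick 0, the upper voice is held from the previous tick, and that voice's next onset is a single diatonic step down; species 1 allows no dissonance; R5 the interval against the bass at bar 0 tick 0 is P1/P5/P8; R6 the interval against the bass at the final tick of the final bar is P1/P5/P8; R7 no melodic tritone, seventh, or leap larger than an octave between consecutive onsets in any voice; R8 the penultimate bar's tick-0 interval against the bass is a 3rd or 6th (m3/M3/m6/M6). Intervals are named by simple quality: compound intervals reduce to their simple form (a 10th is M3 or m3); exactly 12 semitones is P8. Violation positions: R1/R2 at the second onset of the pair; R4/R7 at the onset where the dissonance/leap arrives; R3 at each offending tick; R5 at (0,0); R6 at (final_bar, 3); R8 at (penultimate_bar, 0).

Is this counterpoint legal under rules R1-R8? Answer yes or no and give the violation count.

bar 0: v0=C3 v1=C4 (P8)
bar 1: v0=B2 v1=B3 (P8)
bar 2: v0=C3 v1=B2 (m2)
bar 3: v0=B2 v1=B3 (P8)
bar 4: v0=C3 v1=C4 (P8)
bar 5: v0=B2 v1=D3 (m3)
bar 6: v0=C3 v1=E3 (M3)
bar 7: v0=D3 v1=B3 (M6)
bar 8: v0=C3 v1=C4 (P8)
  R4 @ bar1.2: B2/F3 TT untreated
  R7 @ bar1.2: B3->F3 leap 6st
  R3 @ bar2.0: C3 above B2
  R4 @ bar2.0: C3/B2 m2 untreated
  R7 @ bar2.1: B2->A3 leap 10st
  R1 @ bar3.0: C3/C4 P8 -> B2/B3 P8 similar
  R1 @ bar4.0: B2/B3 P8 -> C3/C4 P8 similar
  R4 @ bar5.3: B2/F3 TT untreated
  R7 @ bar5.3: B3->F3 leap 6st

No (9 violations)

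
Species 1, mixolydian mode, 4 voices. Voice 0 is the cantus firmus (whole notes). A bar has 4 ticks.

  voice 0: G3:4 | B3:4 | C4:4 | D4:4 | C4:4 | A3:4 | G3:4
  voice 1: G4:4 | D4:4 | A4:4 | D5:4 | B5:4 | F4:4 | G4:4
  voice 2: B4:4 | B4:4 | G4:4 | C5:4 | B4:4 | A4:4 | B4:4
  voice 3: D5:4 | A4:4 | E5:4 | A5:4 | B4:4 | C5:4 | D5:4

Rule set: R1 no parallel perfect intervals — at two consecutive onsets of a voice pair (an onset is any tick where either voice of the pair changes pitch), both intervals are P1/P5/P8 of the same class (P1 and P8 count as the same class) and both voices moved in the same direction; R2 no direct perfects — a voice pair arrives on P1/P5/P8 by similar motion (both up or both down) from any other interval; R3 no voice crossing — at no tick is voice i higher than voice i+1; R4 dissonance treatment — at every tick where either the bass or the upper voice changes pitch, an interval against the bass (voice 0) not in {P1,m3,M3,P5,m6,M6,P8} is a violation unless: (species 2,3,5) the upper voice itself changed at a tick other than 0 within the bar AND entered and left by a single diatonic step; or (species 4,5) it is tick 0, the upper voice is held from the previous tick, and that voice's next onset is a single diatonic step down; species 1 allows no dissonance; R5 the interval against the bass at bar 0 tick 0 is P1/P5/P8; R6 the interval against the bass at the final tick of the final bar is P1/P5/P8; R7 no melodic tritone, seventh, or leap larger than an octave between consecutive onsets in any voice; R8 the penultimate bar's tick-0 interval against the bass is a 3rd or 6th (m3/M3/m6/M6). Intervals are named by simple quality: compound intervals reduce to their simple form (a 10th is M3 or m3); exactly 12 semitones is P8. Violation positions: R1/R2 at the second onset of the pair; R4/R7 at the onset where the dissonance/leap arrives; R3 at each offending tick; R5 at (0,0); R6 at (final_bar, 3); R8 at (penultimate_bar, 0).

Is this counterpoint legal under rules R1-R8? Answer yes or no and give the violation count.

No (34 violations)

bar 0: v0=G3 v1=G4 v2=B4 v3=D5 (P5)
bar 1: v0=B3 v1=D4 v2=B4 v3=A4 (m7)
bar 2: v0=C4 v1=A4 v2=G4 v3=E5 (M3)
bar 3: v0=D4 v1=D5 v2=C5 v3=A5 (P5)
bar 4: v0=C4 v1=B5 v2=B4 v3=B4 (M7)
bar 5: v0=A3 v1=F4 v2=A4 v3=C5 (m3)
bar 6: v0=G3 v1=G4 v2=B4 v3=D5 (P5)
  R5 @ bar0.0: opens on M3
  R1 @ bar1.0: G4/D5 P5 -> D4/A4 P5 similar
  R3 @ bar1.0: B4 above A4
  R4 @ bar1.0: B3/A4 m7 untreated
  R3 @ bar1.1: B4 above A4
  R3 @ bar1.2: B4 above A4
  R3 @ bar1.3: B4 above A4
  R1 @ bar2.0: D4/A4 P5 -> A4/E5 P5 similar
  R3 @ bar2.0: A4 above G4
  R3 @ bar2.1: A4 above G4
  R3 @ bar2.2: A4 above G4
  R3 @ bar2.3: A4 above G4
  R1 @ bar3.0: A4/E5 P5 -> D5/A5 P5 similar
  R2 @ bar3.0: C4/A4 M6 -> D4/D5 P8 similar
  R2 @ bar3.0: C4/E5 M3 -> D4/A5 P5 similar
  R3 @ bar3.0: D5 above C5
  R4 @ bar3.0: D4/C5 m7 untreated
  R3 @ bar3.1: D5 above C5
  R3 @ bar3.2: D5 above C5
  R3 @ bar3.3: D5 above C5
  R2 @ bar4.0: C5/A5 M6 -> B4/B4 P1 similar
  R3 @ bar4.0: B5 above B4
  R4 @ bar4.0: C4/B5 M7 untreated
  R4 @ bar4.0: C4/B4 M7 untreated
  R4 @ bar4.0: C4/B4 M7 untreated
  R7 @ bar4.0: A5->B4 leap 10st
  R3 @ bar4.1: B5 above B4
  R3 @ bar4.2: B5 above B4
  R3 @ bar4.3: B5 above B4
  R2 @ bar5.0: C4/B4 M7 -> A3/A4 P8 similar
  R7 @ bar5.0: B5->F4 leap 18st
  R8 @ bar5.0: penult P8 not 3rd/6th
  R1 @ bar6.0: F4/C5 P5 -> G4/D5 P5 similar
  R6 @ bar6.3: closes on M3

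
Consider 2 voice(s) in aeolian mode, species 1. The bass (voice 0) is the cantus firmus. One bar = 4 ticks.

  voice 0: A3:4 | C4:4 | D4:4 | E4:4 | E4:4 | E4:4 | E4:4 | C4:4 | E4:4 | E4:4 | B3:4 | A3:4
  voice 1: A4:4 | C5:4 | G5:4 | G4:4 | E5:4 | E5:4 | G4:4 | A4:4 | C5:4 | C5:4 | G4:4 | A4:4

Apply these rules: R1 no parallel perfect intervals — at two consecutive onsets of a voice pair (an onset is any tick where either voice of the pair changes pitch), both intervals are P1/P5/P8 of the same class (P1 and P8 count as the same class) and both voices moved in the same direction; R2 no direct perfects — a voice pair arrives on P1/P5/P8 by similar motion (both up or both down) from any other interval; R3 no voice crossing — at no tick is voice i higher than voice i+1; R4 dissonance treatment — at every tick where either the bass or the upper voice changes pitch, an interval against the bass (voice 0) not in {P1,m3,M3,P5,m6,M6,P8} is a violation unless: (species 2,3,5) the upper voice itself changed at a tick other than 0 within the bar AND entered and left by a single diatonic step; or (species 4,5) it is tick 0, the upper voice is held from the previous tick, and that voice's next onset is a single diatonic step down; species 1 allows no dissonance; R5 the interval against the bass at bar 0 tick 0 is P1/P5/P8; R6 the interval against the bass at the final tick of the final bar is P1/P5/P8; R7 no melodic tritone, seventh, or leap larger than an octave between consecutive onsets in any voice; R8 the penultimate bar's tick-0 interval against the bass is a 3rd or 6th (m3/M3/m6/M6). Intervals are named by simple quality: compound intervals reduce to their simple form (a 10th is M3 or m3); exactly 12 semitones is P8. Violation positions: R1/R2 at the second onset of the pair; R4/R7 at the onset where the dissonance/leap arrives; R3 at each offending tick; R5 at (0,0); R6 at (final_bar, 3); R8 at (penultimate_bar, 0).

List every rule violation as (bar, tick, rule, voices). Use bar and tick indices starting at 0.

(1, 0, R1, (0, 1))
(2, 0, R4, (0, 1))

bar 0: v0=A3 v1=A4 downbeat P8
bar 1: v0=C4 v1=C5 downbeat P8
bar 2: v0=D4 v1=G5 downbeat P4
bar 3: v0=E4 v1=G4 downbeat m3
bar 4: v0=E4 v1=E5 downbeat P8
bar 5: v0=E4 v1=E5 downbeat P8
bar 6: v0=E4 v1=G4 downbeat m3
bar 7: v0=C4 v1=A4 downbeat M6
bar 8: v0=E4 v1=C5 downbeat m6
bar 9: v0=E4 v1=C5 downbeat m6
bar 10: v0=B3 v1=G4 downbeat m6
bar 11: v0=A3 v1=A4 downbeat P8
  -> R1 @ bar 1 tick 0 v(0, 1): A3/A4 P8 -> C4/C5 P8 similar
  -> R4 @ bar 2 tick 0 v(0, 1): D4/G5 P4 untreated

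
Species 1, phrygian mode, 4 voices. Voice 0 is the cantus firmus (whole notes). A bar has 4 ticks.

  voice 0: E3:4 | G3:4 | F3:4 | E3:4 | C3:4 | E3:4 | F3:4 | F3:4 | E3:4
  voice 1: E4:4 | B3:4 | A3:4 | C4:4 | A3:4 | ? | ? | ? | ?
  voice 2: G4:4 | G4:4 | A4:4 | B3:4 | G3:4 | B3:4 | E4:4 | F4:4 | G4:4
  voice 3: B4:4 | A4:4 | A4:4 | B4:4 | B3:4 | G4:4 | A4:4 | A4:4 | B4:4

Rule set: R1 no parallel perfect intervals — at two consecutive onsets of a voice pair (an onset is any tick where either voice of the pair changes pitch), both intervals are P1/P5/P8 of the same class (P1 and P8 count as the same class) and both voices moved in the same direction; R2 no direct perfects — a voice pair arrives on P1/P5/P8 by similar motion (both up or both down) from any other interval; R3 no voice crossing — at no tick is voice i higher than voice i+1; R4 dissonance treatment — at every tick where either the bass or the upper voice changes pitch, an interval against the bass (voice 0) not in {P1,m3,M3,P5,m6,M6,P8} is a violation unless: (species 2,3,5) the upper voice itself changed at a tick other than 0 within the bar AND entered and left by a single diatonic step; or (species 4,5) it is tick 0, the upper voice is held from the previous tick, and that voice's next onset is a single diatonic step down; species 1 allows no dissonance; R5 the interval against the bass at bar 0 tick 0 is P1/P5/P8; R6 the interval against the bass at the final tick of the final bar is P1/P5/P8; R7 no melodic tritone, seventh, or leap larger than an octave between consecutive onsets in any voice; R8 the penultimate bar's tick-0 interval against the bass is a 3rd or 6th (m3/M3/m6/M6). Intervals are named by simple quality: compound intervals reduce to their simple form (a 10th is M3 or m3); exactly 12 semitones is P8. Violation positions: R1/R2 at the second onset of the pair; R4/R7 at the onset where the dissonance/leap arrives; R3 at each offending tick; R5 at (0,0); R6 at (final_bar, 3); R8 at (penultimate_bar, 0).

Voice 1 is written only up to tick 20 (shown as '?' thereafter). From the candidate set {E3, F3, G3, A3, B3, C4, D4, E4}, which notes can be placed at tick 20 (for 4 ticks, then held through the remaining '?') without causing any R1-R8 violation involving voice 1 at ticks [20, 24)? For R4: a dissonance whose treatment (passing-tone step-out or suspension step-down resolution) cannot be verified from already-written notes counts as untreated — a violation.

{E3, G3}

E3: legal
F3: violates R4
G3: legal
A3: violates R4
B3: violates R2
C4: violates R2,R3
D4: violates R3,R4
E4: violates R2,R3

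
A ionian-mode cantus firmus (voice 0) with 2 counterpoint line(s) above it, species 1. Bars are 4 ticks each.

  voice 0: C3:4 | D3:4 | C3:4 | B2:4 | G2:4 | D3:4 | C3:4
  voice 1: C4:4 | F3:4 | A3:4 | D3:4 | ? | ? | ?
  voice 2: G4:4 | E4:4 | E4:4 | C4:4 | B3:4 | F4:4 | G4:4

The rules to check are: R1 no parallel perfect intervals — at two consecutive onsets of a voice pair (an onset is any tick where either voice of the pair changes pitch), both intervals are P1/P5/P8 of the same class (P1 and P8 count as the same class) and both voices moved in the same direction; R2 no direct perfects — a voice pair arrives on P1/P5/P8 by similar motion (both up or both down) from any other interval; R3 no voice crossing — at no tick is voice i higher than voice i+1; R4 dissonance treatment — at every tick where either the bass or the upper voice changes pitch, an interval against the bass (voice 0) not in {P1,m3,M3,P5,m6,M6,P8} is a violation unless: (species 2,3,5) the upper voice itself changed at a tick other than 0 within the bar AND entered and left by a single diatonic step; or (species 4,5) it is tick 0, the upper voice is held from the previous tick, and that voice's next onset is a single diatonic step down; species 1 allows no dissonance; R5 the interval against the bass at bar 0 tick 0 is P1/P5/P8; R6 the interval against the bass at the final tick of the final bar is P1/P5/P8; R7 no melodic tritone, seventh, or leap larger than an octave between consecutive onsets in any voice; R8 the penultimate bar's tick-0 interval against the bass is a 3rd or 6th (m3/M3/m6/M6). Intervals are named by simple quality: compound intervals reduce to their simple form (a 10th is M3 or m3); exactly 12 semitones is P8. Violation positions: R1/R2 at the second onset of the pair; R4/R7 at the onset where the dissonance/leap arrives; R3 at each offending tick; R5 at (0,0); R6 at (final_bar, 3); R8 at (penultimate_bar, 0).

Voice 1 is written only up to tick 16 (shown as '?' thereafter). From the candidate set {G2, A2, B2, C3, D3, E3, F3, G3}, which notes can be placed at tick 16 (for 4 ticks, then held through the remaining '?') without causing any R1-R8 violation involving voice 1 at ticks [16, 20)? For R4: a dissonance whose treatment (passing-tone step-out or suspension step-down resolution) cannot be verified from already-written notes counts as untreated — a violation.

{D3, E3, G3}

G2: violates R2
A2: violates R4
B2: violates R2
C3: violates R4
D3: legal
E3: legal
F3: violates R4
G3: legal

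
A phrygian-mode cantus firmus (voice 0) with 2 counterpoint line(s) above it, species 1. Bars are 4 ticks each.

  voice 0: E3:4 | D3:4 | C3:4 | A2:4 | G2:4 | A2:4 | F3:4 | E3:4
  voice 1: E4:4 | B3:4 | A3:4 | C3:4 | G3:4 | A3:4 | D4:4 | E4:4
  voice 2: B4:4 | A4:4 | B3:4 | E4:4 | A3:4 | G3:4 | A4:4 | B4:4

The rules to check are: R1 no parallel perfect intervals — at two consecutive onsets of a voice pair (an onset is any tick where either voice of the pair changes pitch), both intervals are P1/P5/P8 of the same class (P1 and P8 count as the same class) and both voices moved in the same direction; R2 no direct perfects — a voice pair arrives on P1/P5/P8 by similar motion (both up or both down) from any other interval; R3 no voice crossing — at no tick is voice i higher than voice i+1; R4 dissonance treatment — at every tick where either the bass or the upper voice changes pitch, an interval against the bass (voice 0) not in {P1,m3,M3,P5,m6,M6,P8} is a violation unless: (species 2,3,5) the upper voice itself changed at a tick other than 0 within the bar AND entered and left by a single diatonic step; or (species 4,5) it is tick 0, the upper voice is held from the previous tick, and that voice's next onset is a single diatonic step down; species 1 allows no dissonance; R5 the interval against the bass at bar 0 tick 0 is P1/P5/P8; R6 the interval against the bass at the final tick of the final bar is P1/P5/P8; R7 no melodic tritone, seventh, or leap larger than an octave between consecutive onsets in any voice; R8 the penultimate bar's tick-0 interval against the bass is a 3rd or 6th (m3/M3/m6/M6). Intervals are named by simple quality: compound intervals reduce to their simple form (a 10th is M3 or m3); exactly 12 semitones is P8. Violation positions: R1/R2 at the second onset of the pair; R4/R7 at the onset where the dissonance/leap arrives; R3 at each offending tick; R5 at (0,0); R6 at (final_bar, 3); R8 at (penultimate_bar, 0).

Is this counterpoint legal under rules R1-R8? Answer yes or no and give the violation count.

No (13 violations)

bar 0: v0=E3 v1=E4 v2=B4 (P5)
bar 1: v0=D3 v1=B3 v2=A4 (P5)
bar 2: v0=C3 v1=A3 v2=B3 (M7)
bar 3: v0=A2 v1=C3 v2=E4 (P5)
bar 4: v0=G2 v1=G3 v2=A3 (M2)
bar 5: v0=A2 v1=A3 v2=G3 (m7)
bar 6: v0=F3 v1=D4 v2=A4 (M3)
bar 7: v0=E3 v1=E4 v2=B4 (P5)
  R1 @ bar1.0: E3/B4 P5 -> D3/A4 P5 similar
  R4 @ bar2.0: C3/B3 M7 untreated
  R7 @ bar2.0: A4->B3 leap 10st
  R4 @ bar4.0: G2/A3 M2 untreated
  R1 @ bar5.0: G2/G3 P8 -> A2/A3 P8 similar
  R3 @ bar5.0: A3 above G3
  R4 @ bar5.0: A2/G3 m7 untreated
  R3 @ bar5.1: A3 above G3
  R3 @ bar5.2: A3 above G3
  R3 @ bar5.3: A3 above G3
  R2 @ bar6.0: A3/G3 M2 -> D4/A4 P5 similar
  R7 @ bar6.0: G3->A4 leap 14st
  R1 @ bar7.0: D4/A4 P5 -> E4/B4 P5 similar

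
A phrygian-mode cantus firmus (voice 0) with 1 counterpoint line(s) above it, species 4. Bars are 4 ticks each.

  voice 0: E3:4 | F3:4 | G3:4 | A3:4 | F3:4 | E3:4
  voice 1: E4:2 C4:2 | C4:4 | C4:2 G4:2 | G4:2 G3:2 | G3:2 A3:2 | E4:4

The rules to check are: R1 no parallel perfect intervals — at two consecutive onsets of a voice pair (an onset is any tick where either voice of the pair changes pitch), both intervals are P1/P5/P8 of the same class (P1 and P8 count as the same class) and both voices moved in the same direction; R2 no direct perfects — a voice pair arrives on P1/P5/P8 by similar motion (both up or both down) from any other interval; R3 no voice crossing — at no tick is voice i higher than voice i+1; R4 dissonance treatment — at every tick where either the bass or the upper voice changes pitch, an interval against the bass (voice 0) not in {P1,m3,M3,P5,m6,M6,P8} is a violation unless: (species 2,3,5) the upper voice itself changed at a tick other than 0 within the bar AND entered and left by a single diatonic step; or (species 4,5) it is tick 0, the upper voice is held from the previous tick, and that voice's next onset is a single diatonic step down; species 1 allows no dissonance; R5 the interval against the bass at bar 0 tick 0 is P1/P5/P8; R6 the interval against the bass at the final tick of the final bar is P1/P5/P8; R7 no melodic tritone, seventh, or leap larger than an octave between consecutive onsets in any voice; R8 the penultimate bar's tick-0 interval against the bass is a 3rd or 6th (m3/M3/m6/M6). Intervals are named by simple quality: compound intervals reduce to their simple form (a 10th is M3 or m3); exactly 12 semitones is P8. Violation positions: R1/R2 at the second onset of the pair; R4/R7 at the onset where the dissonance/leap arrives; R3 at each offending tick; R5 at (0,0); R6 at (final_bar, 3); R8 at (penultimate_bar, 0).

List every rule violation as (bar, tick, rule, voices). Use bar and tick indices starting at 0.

(2, 0, R4, (0, 1))
(3, 0, R4, (0, 1))
(3, 2, R3, (0, 1))
(3, 2, R4, (0, 1))
(3, 3, R3, (0, 1))
(4, 0, R4, (0, 1))
(4, 0, R8, (0, 1))

bar 0: v0=E3 v1=E4 downbeat P8
bar 1: v0=F3 v1=C4 downbeat P5
bar 2: v0=G3 v1=C4 downbeat P4
bar 3: v0=A3 v1=G4 downbeat m7
bar 4: v0=F3 v1=G3 downbeat M2
bar 5: v0=E3 v1=E4 downbeat P8
  -> R4 @ bar 2 tick 0 v(0, 1): G3/C4 P4 untreated
  -> R4 @ bar 3 tick 0 v(0, 1): A3/G4 m7 untreated
  -> R3 @ bar 3 tick 2 v(0, 1): A3 above G3
  -> R4 @ bar 3 tick 2 v(0, 1): A3/G3 M2 untreated
  -> R3 @ bar 3 tick 3 v(0, 1): A3 above G3
  -> R4 @ bar 4 tick 0 v(0, 1): F3/G3 M2 untreated
  -> R8 @ bar 4 tick 0 v(0, 1): penult M2 not 3rd/6th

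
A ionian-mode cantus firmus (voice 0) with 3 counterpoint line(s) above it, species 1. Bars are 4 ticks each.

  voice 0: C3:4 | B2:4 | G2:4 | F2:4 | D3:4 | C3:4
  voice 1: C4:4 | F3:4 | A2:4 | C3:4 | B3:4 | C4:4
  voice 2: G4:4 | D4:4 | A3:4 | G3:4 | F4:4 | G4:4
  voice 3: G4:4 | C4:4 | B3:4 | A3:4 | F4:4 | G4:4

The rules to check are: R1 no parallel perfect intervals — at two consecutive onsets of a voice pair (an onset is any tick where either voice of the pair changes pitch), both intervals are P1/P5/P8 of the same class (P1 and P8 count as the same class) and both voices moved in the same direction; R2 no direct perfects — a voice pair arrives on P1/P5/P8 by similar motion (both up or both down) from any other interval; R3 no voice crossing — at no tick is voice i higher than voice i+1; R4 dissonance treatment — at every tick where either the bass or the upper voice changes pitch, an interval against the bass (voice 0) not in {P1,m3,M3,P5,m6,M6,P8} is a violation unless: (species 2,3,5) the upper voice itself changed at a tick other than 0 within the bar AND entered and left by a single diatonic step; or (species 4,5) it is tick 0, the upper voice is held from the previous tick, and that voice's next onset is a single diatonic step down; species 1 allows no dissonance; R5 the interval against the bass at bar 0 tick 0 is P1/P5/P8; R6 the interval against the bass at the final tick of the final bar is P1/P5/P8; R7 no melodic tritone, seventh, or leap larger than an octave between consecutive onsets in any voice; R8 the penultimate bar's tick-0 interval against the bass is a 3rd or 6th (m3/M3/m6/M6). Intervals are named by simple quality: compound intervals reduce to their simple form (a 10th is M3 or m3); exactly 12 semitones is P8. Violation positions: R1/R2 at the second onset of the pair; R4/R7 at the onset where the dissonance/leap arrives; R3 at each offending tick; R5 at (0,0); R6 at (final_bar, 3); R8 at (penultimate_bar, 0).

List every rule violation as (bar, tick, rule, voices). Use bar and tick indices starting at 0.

(1, 0, R1, (1, 3))
(1, 0, R3, (2, 3))
(1, 0, R4, (0, 1))
(1, 0, R4, (0, 3))
(1, 1, R3, (2, 3))
(1, 2, R3, (2, 3))
(1, 3, R3, (2, 3))
(2, 0, R2, (1, 2))
(2, 0, R4, (0, 1))
(2, 0, R4, (0, 2))
(3, 0, R4, (0, 2))
(4, 0, R2, (2, 3))
(4, 0, R7, (1,))
(4, 0, R7, (2,))
(5, 0, R1, (2, 3))
(5, 0, R2, (1, 2))
(5, 0, R2, (1, 3))

bar 0: v0=C3 v1=C4 v2=G4 v3=G4 downbeat P5
bar 1: v0=B2 v1=F3 v2=D4 v3=C4 downbeat m2
bar 2: v0=G2 v1=A2 v2=A3 v3=B3 downbeat M3
bar 3: v0=F2 v1=C3 v2=G3 v3=A3 downbeat M3
bar 4: v0=D3 v1=B3 v2=F4 v3=F4 downbeat m3
bar 5: v0=C3 v1=C4 v2=G4 v3=G4 downbeat P5
  -> R1 @ bar 1 tick 0 v(1, 3): C4/G4 P5 -> F3/C4 P5 similar
  -> R3 @ bar 1 tick 0 v(2, 3): D4 above C4
  -> R4 @ bar 1 tick 0 v(0, 1): B2/F3 TT untreated
  -> R4 @ bar 1 tick 0 v(0, 3): B2/C4 m2 untreated
  -> R3 @ bar 1 tick 1 v(2, 3): D4 above C4
  -> R3 @ bar 1 tick 2 v(2, 3): D4 above C4
  -> R3 @ bar 1 tick 3 v(2, 3): D4 above C4
  -> R2 @ bar 2 tick 0 v(1, 2): F3/D4 M6 -> A2/A3 P8 similar
  -> R4 @ bar 2 tick 0 v(0, 1): G2/A2 M2 untreated
  -> R4 @ bar 2 tick 0 v(0, 2): G2/A3 M2 untreated
  -> R4 @ bar 3 tick 0 v(0, 2): F2/G3 M2 untreated
  -> R2 @ bar 4 tick 0 v(2, 3): G3/A3 M2 -> F4/F4 P1 similar
  -> R7 @ bar 4 tick 0 v(1,): C3->B3 leap 11st
  -> R7 @ bar 4 tick 0 v(2,): G3->F4 leap 10st
  -> R1 @ bar 5 tick 0 v(2, 3): F4/F4 P1 -> G4/G4 P1 similar
  -> R2 @ bar 5 tick 0 v(1, 2): B3/F4 TT -> C4/G4 P5 similar
  -> R2 @ bar 5 tick 0 v(1, 3): B3/F4 TT -> C4/G4 P5 similar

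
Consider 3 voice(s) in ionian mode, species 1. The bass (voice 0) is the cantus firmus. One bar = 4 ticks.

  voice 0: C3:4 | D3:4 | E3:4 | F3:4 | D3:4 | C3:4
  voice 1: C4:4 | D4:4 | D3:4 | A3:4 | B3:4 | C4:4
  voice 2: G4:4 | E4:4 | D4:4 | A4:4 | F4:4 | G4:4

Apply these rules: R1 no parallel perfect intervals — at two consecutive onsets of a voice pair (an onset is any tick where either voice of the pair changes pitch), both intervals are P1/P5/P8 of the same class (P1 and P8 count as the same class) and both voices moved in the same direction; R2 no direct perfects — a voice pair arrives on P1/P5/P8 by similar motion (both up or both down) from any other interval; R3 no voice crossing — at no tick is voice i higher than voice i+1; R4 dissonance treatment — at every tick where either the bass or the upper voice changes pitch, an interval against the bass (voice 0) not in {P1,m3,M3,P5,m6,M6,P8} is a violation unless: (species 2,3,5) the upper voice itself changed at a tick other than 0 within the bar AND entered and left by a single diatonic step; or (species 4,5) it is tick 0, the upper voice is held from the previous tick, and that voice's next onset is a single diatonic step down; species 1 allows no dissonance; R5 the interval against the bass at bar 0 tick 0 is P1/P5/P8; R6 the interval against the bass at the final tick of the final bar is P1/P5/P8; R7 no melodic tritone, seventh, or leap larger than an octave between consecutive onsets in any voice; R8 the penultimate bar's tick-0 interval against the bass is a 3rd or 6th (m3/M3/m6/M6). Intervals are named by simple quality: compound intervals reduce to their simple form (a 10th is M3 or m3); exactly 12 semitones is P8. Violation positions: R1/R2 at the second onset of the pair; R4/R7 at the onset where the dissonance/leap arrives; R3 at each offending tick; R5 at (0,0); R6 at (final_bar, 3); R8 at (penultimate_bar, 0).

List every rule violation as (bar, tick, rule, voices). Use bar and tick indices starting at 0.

bar 0: v0=C3 v1=C4 v2=G4 downbeat P5
bar 1: v0=D3 v1=D4 v2=E4 downbeat M2
bar 2: v0=E3 v1=D3 v2=D4 downbeat m7
bar 3: v0=F3 v1=A3 v2=A4 downbeat M3
bar 4: v0=D3 v1=B3 v2=F4 downbeat m3
bar 5: v0=C3 v1=C4 v2=G4 downbeat P5
  -> R1 @ bar 1 tick 0 v(0, 1): C3/C4 P8 -> D3/D4 P8 similar
  -> R4 @ bar 1 tick 0 v(0, 2): D3/E4 M2 untreated
  -> R2 @ bar 2 tick 0 v(1, 2): D4/E4 M2 -> D3/D4 P8 similar
  -> R3 @ bar 2 tick 0 v(0, 1): E3 above D3
  -> R4 @ bar 2 tick 0 v(0, 1): E3/D3 M2 untreated
  -> R4 @ bar 2 tick 0 v(0, 2): E3/D4 m7 untreated
  -> R3 @ bar 2 tick 1 v(0, 1): E3 above D3
  -> R3 @ bar 2 tick 2 v(0, 1): E3 above D3
  -> R3 @ bar 2 tick 3 v(0, 1): E3 above D3
  -> R1 @ bar 3 tick 0 v(1, 2): D3/D4 P8 -> A3/A4 P8 similar
  -> R2 @ bar 5 tick 0 v(1, 2): B3/F4 TT -> C4/G4 P5 similar

(1, 0, R1, (0, 1))
(1, 0, R4, (0, 2))
(2, 0, R2, (1, 2))
(2, 0, R3, (0, 1))
(2, 0, R4, (0, 1))
(2, 0, R4, (0, 2))
(2, 1, R3, (0, 1))
(2, 2, R3, (0, 1))
(2, 3, R3, (0, 1))
(3, 0, R1, (1, 2))
(5, 0, R2, (1, 2))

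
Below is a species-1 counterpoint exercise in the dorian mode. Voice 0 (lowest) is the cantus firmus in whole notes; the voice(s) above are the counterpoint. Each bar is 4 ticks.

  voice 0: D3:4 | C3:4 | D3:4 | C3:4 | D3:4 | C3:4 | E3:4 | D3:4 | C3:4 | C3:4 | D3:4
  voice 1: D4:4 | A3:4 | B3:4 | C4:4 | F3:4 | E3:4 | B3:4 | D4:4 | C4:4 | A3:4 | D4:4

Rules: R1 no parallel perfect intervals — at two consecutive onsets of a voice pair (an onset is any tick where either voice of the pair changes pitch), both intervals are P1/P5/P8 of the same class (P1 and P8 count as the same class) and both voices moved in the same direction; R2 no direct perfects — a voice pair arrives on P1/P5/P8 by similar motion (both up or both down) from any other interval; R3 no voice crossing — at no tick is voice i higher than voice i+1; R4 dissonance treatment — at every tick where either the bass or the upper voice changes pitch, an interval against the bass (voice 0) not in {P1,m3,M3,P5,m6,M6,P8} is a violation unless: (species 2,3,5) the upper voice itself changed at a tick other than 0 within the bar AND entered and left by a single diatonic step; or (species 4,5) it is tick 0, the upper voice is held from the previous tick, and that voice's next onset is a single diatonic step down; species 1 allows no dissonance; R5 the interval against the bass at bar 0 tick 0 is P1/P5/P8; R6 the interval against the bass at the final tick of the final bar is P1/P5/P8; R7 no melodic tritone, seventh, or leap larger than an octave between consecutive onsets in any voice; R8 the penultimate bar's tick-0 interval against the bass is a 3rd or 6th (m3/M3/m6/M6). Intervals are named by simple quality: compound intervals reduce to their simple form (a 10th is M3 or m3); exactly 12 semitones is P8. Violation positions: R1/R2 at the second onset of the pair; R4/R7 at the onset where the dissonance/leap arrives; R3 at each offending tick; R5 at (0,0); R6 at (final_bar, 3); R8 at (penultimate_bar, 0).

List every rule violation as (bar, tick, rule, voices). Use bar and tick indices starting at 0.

bar 0: v0=D3 v1=D4 downbeat P8
bar 1: v0=C3 v1=A3 downbeat M6
bar 2: v0=D3 v1=B3 downbeat M6
bar 3: v0=C3 v1=C4 downbeat P8
bar 4: v0=D3 v1=F3 downbeat m3
bar 5: v0=C3 v1=E3 downbeat M3
bar 6: v0=E3 v1=B3 downbeat P5
bar 7: v0=D3 v1=D4 downbeat P8
bar 8: v0=C3 v1=C4 downbeat P8
bar 9: v0=C3 v1=A3 downbeat M6
bar 10: v0=D3 v1=D4 downbeat P8
  -> R2 @ bar 6 tick 0 v(0, 1): C3/E3 M3 -> E3/B3 P5 similar
  -> R1 @ bar 8 tick 0 v(0, 1): D3/D4 P8 -> C3/C4 P8 similar
  -> R2 @ bar 10 tick 0 v(0, 1): C3/A3 M6 -> D3/D4 P8 similar

(6, 0, R2, (0, 1))
(8, 0, R1, (0, 1))
(10, 0, R2, (0, 1))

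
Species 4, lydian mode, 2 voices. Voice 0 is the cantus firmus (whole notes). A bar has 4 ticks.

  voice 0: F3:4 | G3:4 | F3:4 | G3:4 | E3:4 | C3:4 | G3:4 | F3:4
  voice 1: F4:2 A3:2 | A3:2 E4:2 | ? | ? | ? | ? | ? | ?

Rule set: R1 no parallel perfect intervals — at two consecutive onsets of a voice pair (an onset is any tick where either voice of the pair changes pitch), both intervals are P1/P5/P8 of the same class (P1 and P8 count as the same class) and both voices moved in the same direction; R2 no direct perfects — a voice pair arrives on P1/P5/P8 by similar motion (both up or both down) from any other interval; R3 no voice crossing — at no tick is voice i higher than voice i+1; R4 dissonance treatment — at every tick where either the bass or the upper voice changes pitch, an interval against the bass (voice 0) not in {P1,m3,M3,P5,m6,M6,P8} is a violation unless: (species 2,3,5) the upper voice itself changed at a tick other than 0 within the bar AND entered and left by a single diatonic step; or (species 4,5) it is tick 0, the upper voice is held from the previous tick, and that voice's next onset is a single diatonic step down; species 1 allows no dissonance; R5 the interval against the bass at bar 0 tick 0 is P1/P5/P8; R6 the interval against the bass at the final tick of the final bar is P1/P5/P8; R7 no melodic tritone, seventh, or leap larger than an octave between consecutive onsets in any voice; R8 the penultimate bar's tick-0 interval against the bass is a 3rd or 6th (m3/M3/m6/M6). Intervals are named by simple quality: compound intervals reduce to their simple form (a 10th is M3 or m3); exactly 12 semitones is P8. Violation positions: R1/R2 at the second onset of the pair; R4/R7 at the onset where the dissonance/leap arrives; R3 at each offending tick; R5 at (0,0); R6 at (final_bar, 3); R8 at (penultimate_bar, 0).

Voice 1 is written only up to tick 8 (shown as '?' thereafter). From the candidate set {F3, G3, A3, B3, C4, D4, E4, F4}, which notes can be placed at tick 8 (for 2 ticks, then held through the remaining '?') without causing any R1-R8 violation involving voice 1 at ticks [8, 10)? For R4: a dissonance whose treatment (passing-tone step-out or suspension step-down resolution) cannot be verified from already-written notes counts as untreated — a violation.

F3: violates R2,R7
G3: violates R4
A3: legal
B3: violates R4
C4: violates R2
D4: legal
E4: violates R4
F4: legal

{A3, D4, F4}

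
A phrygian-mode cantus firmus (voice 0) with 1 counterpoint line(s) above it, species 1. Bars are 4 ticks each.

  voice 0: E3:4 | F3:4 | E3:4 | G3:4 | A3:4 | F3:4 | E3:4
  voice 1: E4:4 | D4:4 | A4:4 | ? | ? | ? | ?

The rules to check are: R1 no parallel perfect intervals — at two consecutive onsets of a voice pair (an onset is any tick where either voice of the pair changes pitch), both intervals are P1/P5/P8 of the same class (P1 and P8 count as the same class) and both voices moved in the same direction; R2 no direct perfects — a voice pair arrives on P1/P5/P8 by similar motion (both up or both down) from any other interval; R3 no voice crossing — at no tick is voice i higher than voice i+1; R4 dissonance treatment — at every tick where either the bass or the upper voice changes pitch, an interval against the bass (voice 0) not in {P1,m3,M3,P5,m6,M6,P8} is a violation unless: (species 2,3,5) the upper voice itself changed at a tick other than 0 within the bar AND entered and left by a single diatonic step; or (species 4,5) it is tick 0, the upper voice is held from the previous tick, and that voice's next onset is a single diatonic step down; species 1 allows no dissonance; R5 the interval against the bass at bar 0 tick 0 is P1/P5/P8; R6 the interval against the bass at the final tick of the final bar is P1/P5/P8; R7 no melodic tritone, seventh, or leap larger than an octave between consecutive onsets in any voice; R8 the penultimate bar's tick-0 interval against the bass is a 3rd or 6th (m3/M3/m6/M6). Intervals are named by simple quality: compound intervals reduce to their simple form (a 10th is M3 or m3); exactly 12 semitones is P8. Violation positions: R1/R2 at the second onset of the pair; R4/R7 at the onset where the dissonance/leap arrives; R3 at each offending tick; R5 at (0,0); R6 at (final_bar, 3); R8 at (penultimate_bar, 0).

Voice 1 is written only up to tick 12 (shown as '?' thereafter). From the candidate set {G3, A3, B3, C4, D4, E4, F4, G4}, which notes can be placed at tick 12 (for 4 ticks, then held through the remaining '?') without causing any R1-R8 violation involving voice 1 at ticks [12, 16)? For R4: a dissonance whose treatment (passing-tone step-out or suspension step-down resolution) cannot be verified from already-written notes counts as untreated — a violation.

G3: violates R7
A3: violates R4
B3: violates R7
C4: violates R4
D4: legal
E4: legal
F4: violates R4
G4: legal

{D4, E4, G4}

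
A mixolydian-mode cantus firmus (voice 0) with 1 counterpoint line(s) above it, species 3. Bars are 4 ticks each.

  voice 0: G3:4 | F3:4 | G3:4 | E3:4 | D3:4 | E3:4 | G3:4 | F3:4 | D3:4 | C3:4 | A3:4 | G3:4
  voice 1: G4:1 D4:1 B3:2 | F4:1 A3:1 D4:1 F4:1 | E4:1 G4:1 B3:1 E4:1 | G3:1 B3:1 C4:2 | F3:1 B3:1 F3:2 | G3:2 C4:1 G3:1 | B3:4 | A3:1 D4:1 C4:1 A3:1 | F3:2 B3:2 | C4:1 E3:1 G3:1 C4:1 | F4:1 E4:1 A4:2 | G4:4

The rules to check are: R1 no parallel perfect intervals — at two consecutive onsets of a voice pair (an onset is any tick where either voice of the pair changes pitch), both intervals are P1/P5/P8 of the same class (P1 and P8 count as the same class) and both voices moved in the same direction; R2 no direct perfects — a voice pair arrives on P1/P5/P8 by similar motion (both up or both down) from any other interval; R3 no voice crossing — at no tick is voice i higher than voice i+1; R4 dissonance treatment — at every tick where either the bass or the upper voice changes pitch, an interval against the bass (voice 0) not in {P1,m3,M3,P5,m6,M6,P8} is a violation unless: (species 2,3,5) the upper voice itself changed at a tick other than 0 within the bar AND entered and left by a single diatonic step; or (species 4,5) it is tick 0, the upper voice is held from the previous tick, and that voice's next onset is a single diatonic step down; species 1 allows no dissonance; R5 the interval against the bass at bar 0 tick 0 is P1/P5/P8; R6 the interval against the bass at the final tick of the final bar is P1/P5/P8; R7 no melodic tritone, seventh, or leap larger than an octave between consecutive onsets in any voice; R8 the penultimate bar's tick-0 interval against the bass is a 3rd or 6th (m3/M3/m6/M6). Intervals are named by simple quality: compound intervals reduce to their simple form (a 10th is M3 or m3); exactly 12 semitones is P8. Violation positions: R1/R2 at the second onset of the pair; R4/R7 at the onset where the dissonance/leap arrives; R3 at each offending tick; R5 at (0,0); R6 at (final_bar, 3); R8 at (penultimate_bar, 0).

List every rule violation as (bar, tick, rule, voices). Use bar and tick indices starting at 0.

(1, 0, R7, (1,))
(4, 1, R7, (1,))
(4, 2, R7, (1,))
(8, 2, R7, (1,))
(11, 0, R1, (0, 1))

bar 0: v0=G3 v1=G4 downbeat P8
bar 1: v0=F3 v1=F4 downbeat P8
bar 2: v0=G3 v1=E4 downbeat M6
bar 3: v0=E3 v1=G3 downbeat m3
bar 4: v0=D3 v1=F3 downbeat m3
bar 5: v0=E3 v1=G3 downbeat m3
bar 6: v0=G3 v1=B3 downbeat M3
bar 7: v0=F3 v1=A3 downbeat M3
bar 8: v0=D3 v1=F3 downbeat m3
bar 9: v0=C3 v1=C4 downbeat P8
bar 10: v0=A3 v1=F4 downbeat m6
bar 11: v0=G3 v1=G4 downbeat P8
  -> R7 @ bar 1 tick 0 v(1,): B3->F4 leap 6st
  -> R7 @ bar 4 tick 1 v(1,): F3->B3 leap 6st
  -> R7 @ bar 4 tick 2 v(1,): B3->F3 leap 6st
  -> R7 @ bar 8 tick 2 v(1,): F3->B3 leap 6st
  -> R1 @ bar 11 tick 0 v(0, 1): A3/A4 P8 -> G3/G4 P8 similar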